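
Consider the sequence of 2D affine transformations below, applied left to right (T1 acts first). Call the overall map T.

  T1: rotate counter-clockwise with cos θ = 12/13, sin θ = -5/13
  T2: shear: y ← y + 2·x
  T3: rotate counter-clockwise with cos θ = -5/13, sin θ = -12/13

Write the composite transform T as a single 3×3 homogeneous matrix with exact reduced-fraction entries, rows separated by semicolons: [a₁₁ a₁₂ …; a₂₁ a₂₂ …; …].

T = [168/169 239/169 0; -239/169 -170/169 0; 0 0 1]

T1 = [12/13 5/13 0; -5/13 12/13 0; 0 0 1]
T2·T1 = [12/13 5/13 0; 19/13 22/13 0; 0 0 1]
T3·…·T1 = [168/169 239/169 0; -239/169 -170/169 0; 0 0 1]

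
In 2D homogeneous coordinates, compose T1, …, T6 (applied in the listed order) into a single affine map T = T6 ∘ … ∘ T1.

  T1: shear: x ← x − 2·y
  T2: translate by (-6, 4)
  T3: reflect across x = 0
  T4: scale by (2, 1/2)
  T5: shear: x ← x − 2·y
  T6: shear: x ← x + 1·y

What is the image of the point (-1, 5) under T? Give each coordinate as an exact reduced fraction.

T1 shear: x ← x − 2·y: (-1, 5) → (-11, 5)
T2 translate by (-6, 4): (-11, 5) → (-17, 9)
T3 reflect across x = 0: (-17, 9) → (17, 9)
T4 scale by (2, 1/2): (17, 9) → (34, 9/2)
T5 shear: x ← x − 2·y: (34, 9/2) → (25, 9/2)
T6 shear: x ← x + 1·y: (25, 9/2) → (59/2, 9/2)

T(p) = (59/2, 9/2)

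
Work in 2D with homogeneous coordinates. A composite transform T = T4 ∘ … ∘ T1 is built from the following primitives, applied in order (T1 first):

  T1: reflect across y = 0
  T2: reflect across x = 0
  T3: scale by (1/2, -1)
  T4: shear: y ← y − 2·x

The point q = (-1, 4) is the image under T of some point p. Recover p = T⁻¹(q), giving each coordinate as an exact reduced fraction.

T1 = [1 0 0; 0 -1 0; 0 0 1]
T2·T1 = [-1 0 0; 0 -1 0; 0 0 1]
T3·…·T1 = [-1/2 0 0; 0 1 0; 0 0 1]
T4·…·T1 = [-1/2 0 0; 1 1 0; 0 0 1]
det M = -1/2; M⁻¹ = [-2 0 0; 2 1 0; 0 0 1]
M⁻¹ · (-1, 4)ᵀ = (2, 2)ᵀ

p = (2, 2)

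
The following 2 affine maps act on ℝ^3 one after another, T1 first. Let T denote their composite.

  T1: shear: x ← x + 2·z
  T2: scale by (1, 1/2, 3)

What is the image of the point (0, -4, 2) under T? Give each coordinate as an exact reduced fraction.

T(p) = (4, -2, 6)

T1 shear: x ← x + 2·z: (0, -4, 2) → (4, -4, 2)
T2 scale by (1, 1/2, 3): (4, -4, 2) → (4, -2, 6)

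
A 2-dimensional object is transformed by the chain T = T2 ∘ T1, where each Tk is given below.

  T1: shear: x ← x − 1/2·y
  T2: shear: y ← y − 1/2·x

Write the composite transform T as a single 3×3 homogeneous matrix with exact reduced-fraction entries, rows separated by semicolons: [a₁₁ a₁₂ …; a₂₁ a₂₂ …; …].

T1 = [1 -1/2 0; 0 1 0; 0 0 1]
T2·T1 = [1 -1/2 0; -1/2 5/4 0; 0 0 1]

T = [1 -1/2 0; -1/2 5/4 0; 0 0 1]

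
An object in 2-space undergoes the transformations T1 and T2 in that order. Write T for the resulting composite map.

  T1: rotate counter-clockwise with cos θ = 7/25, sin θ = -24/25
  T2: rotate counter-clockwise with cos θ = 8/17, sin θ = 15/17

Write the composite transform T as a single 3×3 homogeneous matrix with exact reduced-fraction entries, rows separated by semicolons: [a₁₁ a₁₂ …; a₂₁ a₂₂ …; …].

T1 = [7/25 24/25 0; -24/25 7/25 0; 0 0 1]
T2·T1 = [416/425 87/425 0; -87/425 416/425 0; 0 0 1]

T = [416/425 87/425 0; -87/425 416/425 0; 0 0 1]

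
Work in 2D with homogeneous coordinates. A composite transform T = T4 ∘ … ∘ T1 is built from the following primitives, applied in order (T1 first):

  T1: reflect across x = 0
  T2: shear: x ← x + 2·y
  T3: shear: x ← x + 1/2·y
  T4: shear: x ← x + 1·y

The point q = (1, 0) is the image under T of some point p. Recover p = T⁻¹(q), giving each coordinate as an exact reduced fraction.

T1 = [-1 0 0; 0 1 0; 0 0 1]
T2·T1 = [-1 2 0; 0 1 0; 0 0 1]
T3·…·T1 = [-1 5/2 0; 0 1 0; 0 0 1]
T4·…·T1 = [-1 7/2 0; 0 1 0; 0 0 1]
det M = -1; M⁻¹ = [-1 7/2 0; 0 1 0; 0 0 1]
M⁻¹ · (1, 0)ᵀ = (-1, 0)ᵀ

p = (-1, 0)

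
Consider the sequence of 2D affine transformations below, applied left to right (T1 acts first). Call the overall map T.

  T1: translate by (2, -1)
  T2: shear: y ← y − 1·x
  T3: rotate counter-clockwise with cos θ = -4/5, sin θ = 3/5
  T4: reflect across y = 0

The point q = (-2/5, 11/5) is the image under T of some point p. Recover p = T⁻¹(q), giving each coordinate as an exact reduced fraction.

T1 = [1 0 2; 0 1 -1; 0 0 1]
T2·T1 = [1 0 2; -1 1 -3; 0 0 1]
T3·…·T1 = [-1/5 -3/5 1/5; 7/5 -4/5 18/5; 0 0 1]
T4·…·T1 = [-1/5 -3/5 1/5; -7/5 4/5 -18/5; 0 0 1]
det M = -1; M⁻¹ = [-4/5 -3/5 -2; -7/5 1/5 1; 0 0 1]
M⁻¹ · (-2/5, 11/5)ᵀ = (-3, 2)ᵀ

p = (-3, 2)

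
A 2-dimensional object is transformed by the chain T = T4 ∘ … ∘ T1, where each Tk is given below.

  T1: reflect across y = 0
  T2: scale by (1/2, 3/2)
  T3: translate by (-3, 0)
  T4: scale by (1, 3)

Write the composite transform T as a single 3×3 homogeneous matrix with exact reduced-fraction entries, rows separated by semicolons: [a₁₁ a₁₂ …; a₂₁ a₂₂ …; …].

T = [1/2 0 -3; 0 -9/2 0; 0 0 1]

T1 = [1 0 0; 0 -1 0; 0 0 1]
T2·T1 = [1/2 0 0; 0 -3/2 0; 0 0 1]
T3·…·T1 = [1/2 0 -3; 0 -3/2 0; 0 0 1]
T4·…·T1 = [1/2 0 -3; 0 -9/2 0; 0 0 1]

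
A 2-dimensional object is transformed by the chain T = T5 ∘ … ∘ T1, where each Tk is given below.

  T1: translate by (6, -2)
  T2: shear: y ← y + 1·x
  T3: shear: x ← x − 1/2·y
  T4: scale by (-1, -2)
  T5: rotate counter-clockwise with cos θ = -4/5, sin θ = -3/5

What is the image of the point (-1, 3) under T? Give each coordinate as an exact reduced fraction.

T1 translate by (6, -2): (-1, 3) → (5, 1)
T2 shear: y ← y + 1·x: (5, 1) → (5, 6)
T3 shear: x ← x − 1/2·y: (5, 6) → (2, 6)
T4 scale by (-1, -2): (2, 6) → (-2, -12)
T5 rotate counter-clockwise with cos θ = -4/5, sin θ = -3/5: (-2, -12) → (-28/5, 54/5)

T(p) = (-28/5, 54/5)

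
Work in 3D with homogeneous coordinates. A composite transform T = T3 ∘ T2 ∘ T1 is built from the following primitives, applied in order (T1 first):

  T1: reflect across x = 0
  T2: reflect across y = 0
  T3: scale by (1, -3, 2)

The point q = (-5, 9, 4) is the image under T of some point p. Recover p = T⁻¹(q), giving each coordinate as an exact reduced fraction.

T1 = [-1 0 0 0; 0 1 0 0; 0 0 1 0; 0 0 0 1]
T2·T1 = [-1 0 0 0; 0 -1 0 0; 0 0 1 0; 0 0 0 1]
T3·…·T1 = [-1 0 0 0; 0 3 0 0; 0 0 2 0; 0 0 0 1]
det M = -6; M⁻¹ = [-1 0 0 0; 0 1/3 0 0; 0 0 1/2 0; 0 0 0 1]
M⁻¹ · (-5, 9, 4)ᵀ = (5, 3, 2)ᵀ

p = (5, 3, 2)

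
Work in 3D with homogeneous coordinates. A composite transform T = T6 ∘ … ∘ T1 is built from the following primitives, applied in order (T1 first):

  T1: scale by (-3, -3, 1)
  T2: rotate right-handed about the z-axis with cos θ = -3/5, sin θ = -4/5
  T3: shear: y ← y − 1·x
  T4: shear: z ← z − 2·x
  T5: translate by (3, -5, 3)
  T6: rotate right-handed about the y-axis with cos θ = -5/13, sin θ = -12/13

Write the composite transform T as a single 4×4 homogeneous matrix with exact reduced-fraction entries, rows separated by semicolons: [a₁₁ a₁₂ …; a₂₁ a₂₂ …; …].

T = [171/65 -228/65 -12/13 -51/13; 3/5 21/5 0 -5; 198/65 -264/65 -5/13 21/13; 0 0 0 1]

T1 = [-3 0 0 0; 0 -3 0 0; 0 0 1 0; 0 0 0 1]
T2·T1 = [9/5 -12/5 0 0; 12/5 9/5 0 0; 0 0 1 0; 0 0 0 1]
T3·…·T1 = [9/5 -12/5 0 0; 3/5 21/5 0 0; 0 0 1 0; 0 0 0 1]
T4·…·T1 = [9/5 -12/5 0 0; 3/5 21/5 0 0; -18/5 24/5 1 0; 0 0 0 1]
T5·…·T1 = [9/5 -12/5 0 3; 3/5 21/5 0 -5; -18/5 24/5 1 3; 0 0 0 1]
T6·…·T1 = [171/65 -228/65 -12/13 -51/13; 3/5 21/5 0 -5; 198/65 -264/65 -5/13 21/13; 0 0 0 1]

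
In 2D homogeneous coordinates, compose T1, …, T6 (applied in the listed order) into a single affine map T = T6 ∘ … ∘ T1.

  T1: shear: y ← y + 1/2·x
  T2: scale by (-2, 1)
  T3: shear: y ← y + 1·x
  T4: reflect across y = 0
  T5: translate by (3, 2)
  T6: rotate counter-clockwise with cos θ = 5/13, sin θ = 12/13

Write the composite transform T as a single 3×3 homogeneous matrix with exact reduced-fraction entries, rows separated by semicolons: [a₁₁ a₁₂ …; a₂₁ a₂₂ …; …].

T = [-28/13 12/13 -9/13; -33/26 -5/13 46/13; 0 0 1]

T1 = [1 0 0; 1/2 1 0; 0 0 1]
T2·T1 = [-2 0 0; 1/2 1 0; 0 0 1]
T3·…·T1 = [-2 0 0; -3/2 1 0; 0 0 1]
T4·…·T1 = [-2 0 0; 3/2 -1 0; 0 0 1]
T5·…·T1 = [-2 0 3; 3/2 -1 2; 0 0 1]
T6·…·T1 = [-28/13 12/13 -9/13; -33/26 -5/13 46/13; 0 0 1]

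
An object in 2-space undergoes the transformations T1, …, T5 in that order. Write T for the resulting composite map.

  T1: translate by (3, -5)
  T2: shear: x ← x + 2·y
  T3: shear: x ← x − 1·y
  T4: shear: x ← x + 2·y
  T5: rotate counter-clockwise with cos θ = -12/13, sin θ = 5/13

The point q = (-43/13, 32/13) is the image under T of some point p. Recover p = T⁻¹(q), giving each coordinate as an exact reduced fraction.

p = (4, 4)

T1 = [1 0 3; 0 1 -5; 0 0 1]
T2·T1 = [1 2 -7; 0 1 -5; 0 0 1]
T3·…·T1 = [1 1 -2; 0 1 -5; 0 0 1]
T4·…·T1 = [1 3 -12; 0 1 -5; 0 0 1]
T5·…·T1 = [-12/13 -41/13 13; 5/13 3/13 0; 0 0 1]
det M = 1; M⁻¹ = [3/13 41/13 -3; -5/13 -12/13 5; 0 0 1]
M⁻¹ · (-43/13, 32/13)ᵀ = (4, 4)ᵀ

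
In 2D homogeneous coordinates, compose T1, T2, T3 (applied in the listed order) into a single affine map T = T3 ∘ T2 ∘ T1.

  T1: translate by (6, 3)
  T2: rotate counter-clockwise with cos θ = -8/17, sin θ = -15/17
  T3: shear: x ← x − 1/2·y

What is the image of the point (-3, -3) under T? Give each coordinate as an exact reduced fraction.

T(p) = (-3/34, -45/17)

T1 translate by (6, 3): (-3, -3) → (3, 0)
T2 rotate counter-clockwise with cos θ = -8/17, sin θ = -15/17: (3, 0) → (-24/17, -45/17)
T3 shear: x ← x − 1/2·y: (-24/17, -45/17) → (-3/34, -45/17)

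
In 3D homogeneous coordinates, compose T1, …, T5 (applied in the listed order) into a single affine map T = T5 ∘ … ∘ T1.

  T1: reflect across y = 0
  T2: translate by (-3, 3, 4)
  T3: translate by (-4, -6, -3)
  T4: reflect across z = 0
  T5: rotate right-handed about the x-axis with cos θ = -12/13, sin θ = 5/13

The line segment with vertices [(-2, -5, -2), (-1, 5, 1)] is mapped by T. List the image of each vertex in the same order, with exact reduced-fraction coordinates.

T1 reflect across y = 0: (-2, -5, -2) → (-2, 5, -2); (-1, 5, 1) → (-1, -5, 1)
T2 translate by (-3, 3, 4): (-2, 5, -2) → (-5, 8, 2); (-1, -5, 1) → (-4, -2, 5)
T3 translate by (-4, -6, -3): (-5, 8, 2) → (-9, 2, -1); (-4, -2, 5) → (-8, -8, 2)
T4 reflect across z = 0: (-9, 2, -1) → (-9, 2, 1); (-8, -8, 2) → (-8, -8, -2)
T5 rotate right-handed about the x-axis with cos θ = -12/13, sin θ = 5/13: (-9, 2, 1) → (-9, -29/13, -2/13); (-8, -8, -2) → (-8, 106/13, -16/13)

image vertices: (-9, -29/13, -2/13), (-8, 106/13, -16/13)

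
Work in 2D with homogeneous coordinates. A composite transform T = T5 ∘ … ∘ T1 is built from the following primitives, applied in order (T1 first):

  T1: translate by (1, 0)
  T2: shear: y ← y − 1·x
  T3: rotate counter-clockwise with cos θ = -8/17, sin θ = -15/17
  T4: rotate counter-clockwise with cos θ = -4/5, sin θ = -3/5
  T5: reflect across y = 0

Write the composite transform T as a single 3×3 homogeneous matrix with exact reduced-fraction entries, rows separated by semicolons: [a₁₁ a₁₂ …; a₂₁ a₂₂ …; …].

T = [71/85 -84/85 71/85; -97/85 13/85 -97/85; 0 0 1]

T1 = [1 0 1; 0 1 0; 0 0 1]
T2·T1 = [1 0 1; -1 1 -1; 0 0 1]
T3·…·T1 = [-23/17 15/17 -23/17; -7/17 -8/17 -7/17; 0 0 1]
T4·…·T1 = [71/85 -84/85 71/85; 97/85 -13/85 97/85; 0 0 1]
T5·…·T1 = [71/85 -84/85 71/85; -97/85 13/85 -97/85; 0 0 1]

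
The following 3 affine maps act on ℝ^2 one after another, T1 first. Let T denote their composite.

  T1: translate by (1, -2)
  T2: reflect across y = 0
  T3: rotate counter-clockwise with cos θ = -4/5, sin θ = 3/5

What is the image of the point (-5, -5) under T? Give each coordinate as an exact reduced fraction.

T(p) = (-1, -8)

T1 translate by (1, -2): (-5, -5) → (-4, -7)
T2 reflect across y = 0: (-4, -7) → (-4, 7)
T3 rotate counter-clockwise with cos θ = -4/5, sin θ = 3/5: (-4, 7) → (-1, -8)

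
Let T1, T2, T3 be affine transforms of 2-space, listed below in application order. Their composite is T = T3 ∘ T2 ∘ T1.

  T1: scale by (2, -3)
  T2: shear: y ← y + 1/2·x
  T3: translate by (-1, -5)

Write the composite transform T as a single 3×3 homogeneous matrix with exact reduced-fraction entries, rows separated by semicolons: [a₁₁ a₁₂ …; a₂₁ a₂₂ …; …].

T = [2 0 -1; 1 -3 -5; 0 0 1]

T1 = [2 0 0; 0 -3 0; 0 0 1]
T2·T1 = [2 0 0; 1 -3 0; 0 0 1]
T3·…·T1 = [2 0 -1; 1 -3 -5; 0 0 1]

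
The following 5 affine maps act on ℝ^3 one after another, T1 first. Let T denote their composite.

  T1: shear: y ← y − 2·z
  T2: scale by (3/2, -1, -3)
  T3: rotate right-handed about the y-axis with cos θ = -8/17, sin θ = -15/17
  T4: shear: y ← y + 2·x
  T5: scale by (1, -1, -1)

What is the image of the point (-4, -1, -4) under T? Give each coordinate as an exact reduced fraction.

T(p) = (-132/17, 383/17, 186/17)

T1 shear: y ← y − 2·z: (-4, -1, -4) → (-4, 7, -4)
T2 scale by (3/2, -1, -3): (-4, 7, -4) → (-6, -7, 12)
T3 rotate right-handed about the y-axis with cos θ = -8/17, sin θ = -15/17: (-6, -7, 12) → (-132/17, -7, -186/17)
T4 shear: y ← y + 2·x: (-132/17, -7, -186/17) → (-132/17, -383/17, -186/17)
T5 scale by (1, -1, -1): (-132/17, -383/17, -186/17) → (-132/17, 383/17, 186/17)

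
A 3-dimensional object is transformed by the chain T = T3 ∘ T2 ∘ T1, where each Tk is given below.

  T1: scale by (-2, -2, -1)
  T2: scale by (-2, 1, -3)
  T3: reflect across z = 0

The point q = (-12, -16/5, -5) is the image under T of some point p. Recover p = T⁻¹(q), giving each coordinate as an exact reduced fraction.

p = (-3, 8/5, 5/3)

T1 = [-2 0 0 0; 0 -2 0 0; 0 0 -1 0; 0 0 0 1]
T2·T1 = [4 0 0 0; 0 -2 0 0; 0 0 3 0; 0 0 0 1]
T3·…·T1 = [4 0 0 0; 0 -2 0 0; 0 0 -3 0; 0 0 0 1]
det M = 24; M⁻¹ = [1/4 0 0 0; 0 -1/2 0 0; 0 0 -1/3 0; 0 0 0 1]
M⁻¹ · (-12, -16/5, -5)ᵀ = (-3, 8/5, 5/3)ᵀ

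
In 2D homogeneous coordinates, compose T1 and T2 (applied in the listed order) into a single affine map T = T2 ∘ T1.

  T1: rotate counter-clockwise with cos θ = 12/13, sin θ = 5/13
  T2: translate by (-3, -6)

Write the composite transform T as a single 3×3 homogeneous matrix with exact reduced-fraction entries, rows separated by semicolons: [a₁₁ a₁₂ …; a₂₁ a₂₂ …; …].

T1 = [12/13 -5/13 0; 5/13 12/13 0; 0 0 1]
T2·T1 = [12/13 -5/13 -3; 5/13 12/13 -6; 0 0 1]

T = [12/13 -5/13 -3; 5/13 12/13 -6; 0 0 1]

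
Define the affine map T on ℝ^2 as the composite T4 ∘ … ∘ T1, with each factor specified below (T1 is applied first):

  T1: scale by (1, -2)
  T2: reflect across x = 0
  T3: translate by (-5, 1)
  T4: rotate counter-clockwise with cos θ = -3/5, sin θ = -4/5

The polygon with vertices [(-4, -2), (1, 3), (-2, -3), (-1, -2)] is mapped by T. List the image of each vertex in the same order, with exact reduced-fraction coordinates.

image vertices: (23/5, -11/5), (-2/5, 39/5), (37/5, -9/5), (32/5, 1/5)

T1 scale by (1, -2): (-4, -2) → (-4, 4); (1, 3) → (1, -6); (-2, -3) → (-2, 6); (-1, -2) → (-1, 4)
T2 reflect across x = 0: (-4, 4) → (4, 4); (1, -6) → (-1, -6); (-2, 6) → (2, 6); (-1, 4) → (1, 4)
T3 translate by (-5, 1): (4, 4) → (-1, 5); (-1, -6) → (-6, -5); (2, 6) → (-3, 7); (1, 4) → (-4, 5)
T4 rotate counter-clockwise with cos θ = -3/5, sin θ = -4/5: (-1, 5) → (23/5, -11/5); (-6, -5) → (-2/5, 39/5); (-3, 7) → (37/5, -9/5); (-4, 5) → (32/5, 1/5)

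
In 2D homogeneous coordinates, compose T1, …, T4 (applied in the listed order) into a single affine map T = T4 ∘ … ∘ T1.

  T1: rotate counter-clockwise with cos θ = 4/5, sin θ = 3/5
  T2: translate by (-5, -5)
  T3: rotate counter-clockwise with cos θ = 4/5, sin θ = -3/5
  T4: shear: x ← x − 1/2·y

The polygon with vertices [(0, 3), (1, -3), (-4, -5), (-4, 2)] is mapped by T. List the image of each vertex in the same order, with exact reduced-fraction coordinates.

image vertices: (-8, 2), (-4, -4), (-8, -6), (-23/2, 1)

T1 rotate counter-clockwise with cos θ = 4/5, sin θ = 3/5: (0, 3) → (-9/5, 12/5); (1, -3) → (13/5, -9/5); (-4, -5) → (-1/5, -32/5); (-4, 2) → (-22/5, -4/5)
T2 translate by (-5, -5): (-9/5, 12/5) → (-34/5, -13/5); (13/5, -9/5) → (-12/5, -34/5); (-1/5, -32/5) → (-26/5, -57/5); (-22/5, -4/5) → (-47/5, -29/5)
T3 rotate counter-clockwise with cos θ = 4/5, sin θ = -3/5: (-34/5, -13/5) → (-7, 2); (-12/5, -34/5) → (-6, -4); (-26/5, -57/5) → (-11, -6); (-47/5, -29/5) → (-11, 1)
T4 shear: x ← x − 1/2·y: (-7, 2) → (-8, 2); (-6, -4) → (-4, -4); (-11, -6) → (-8, -6); (-11, 1) → (-23/2, 1)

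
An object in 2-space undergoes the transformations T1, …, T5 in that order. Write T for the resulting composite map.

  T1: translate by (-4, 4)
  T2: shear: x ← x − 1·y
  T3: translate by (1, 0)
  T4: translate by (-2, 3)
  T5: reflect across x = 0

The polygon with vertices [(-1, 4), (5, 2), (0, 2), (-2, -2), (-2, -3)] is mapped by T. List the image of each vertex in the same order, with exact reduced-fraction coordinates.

image vertices: (14, 11), (6, 9), (11, 9), (9, 5), (8, 4)

T1 translate by (-4, 4): (-1, 4) → (-5, 8); (5, 2) → (1, 6); (0, 2) → (-4, 6); (-2, -2) → (-6, 2); (-2, -3) → (-6, 1)
T2 shear: x ← x − 1·y: (-5, 8) → (-13, 8); (1, 6) → (-5, 6); (-4, 6) → (-10, 6); (-6, 2) → (-8, 2); (-6, 1) → (-7, 1)
T3 translate by (1, 0): (-13, 8) → (-12, 8); (-5, 6) → (-4, 6); (-10, 6) → (-9, 6); (-8, 2) → (-7, 2); (-7, 1) → (-6, 1)
T4 translate by (-2, 3): (-12, 8) → (-14, 11); (-4, 6) → (-6, 9); (-9, 6) → (-11, 9); (-7, 2) → (-9, 5); (-6, 1) → (-8, 4)
T5 reflect across x = 0: (-14, 11) → (14, 11); (-6, 9) → (6, 9); (-11, 9) → (11, 9); (-9, 5) → (9, 5); (-8, 4) → (8, 4)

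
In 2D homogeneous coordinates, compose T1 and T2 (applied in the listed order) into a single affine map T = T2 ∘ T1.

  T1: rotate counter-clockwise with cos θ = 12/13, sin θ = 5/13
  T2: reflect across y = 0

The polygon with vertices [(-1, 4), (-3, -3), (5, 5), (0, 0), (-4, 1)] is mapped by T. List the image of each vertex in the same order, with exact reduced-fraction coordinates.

image vertices: (-32/13, -43/13), (-21/13, 51/13), (35/13, -85/13), (0, 0), (-53/13, 8/13)

T1 rotate counter-clockwise with cos θ = 12/13, sin θ = 5/13: (-1, 4) → (-32/13, 43/13); (-3, -3) → (-21/13, -51/13); (5, 5) → (35/13, 85/13); (0, 0) → (0, 0); (-4, 1) → (-53/13, -8/13)
T2 reflect across y = 0: (-32/13, 43/13) → (-32/13, -43/13); (-21/13, -51/13) → (-21/13, 51/13); (35/13, 85/13) → (35/13, -85/13); (0, 0) → (0, 0); (-53/13, -8/13) → (-53/13, 8/13)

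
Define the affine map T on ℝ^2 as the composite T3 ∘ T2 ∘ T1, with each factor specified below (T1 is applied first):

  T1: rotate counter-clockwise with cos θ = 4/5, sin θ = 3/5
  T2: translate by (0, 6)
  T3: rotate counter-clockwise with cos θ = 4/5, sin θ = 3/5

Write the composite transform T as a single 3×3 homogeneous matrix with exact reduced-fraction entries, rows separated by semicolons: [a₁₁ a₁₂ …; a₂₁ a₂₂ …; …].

T1 = [4/5 -3/5 0; 3/5 4/5 0; 0 0 1]
T2·T1 = [4/5 -3/5 0; 3/5 4/5 6; 0 0 1]
T3·…·T1 = [7/25 -24/25 -18/5; 24/25 7/25 24/5; 0 0 1]

T = [7/25 -24/25 -18/5; 24/25 7/25 24/5; 0 0 1]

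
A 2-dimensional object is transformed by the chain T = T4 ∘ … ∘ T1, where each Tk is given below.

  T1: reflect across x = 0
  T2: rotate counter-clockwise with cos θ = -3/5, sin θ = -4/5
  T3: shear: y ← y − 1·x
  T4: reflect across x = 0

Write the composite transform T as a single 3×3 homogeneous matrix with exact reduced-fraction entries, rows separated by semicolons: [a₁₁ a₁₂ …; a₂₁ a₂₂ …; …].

T1 = [-1 0 0; 0 1 0; 0 0 1]
T2·T1 = [3/5 4/5 0; 4/5 -3/5 0; 0 0 1]
T3·…·T1 = [3/5 4/5 0; 1/5 -7/5 0; 0 0 1]
T4·…·T1 = [-3/5 -4/5 0; 1/5 -7/5 0; 0 0 1]

T = [-3/5 -4/5 0; 1/5 -7/5 0; 0 0 1]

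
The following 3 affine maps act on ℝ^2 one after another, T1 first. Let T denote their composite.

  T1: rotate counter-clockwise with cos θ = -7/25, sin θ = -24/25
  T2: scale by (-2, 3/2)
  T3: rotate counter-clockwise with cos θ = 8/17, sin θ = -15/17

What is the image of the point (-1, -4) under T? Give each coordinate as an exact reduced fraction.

T(p) = (2594/425, -2046/425)

T1 rotate counter-clockwise with cos θ = -7/25, sin θ = -24/25: (-1, -4) → (-89/25, 52/25)
T2 scale by (-2, 3/2): (-89/25, 52/25) → (178/25, 78/25)
T3 rotate counter-clockwise with cos θ = 8/17, sin θ = -15/17: (178/25, 78/25) → (2594/425, -2046/425)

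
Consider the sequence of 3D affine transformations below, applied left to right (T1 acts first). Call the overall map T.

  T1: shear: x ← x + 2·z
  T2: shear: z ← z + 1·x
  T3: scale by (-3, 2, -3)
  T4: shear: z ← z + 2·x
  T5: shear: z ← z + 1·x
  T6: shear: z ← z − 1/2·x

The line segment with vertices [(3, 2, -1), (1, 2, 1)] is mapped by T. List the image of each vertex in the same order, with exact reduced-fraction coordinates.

T1 shear: x ← x + 2·z: (3, 2, -1) → (1, 2, -1); (1, 2, 1) → (3, 2, 1)
T2 shear: z ← z + 1·x: (1, 2, -1) → (1, 2, 0); (3, 2, 1) → (3, 2, 4)
T3 scale by (-3, 2, -3): (1, 2, 0) → (-3, 4, 0); (3, 2, 4) → (-9, 4, -12)
T4 shear: z ← z + 2·x: (-3, 4, 0) → (-3, 4, -6); (-9, 4, -12) → (-9, 4, -30)
T5 shear: z ← z + 1·x: (-3, 4, -6) → (-3, 4, -9); (-9, 4, -30) → (-9, 4, -39)
T6 shear: z ← z − 1/2·x: (-3, 4, -9) → (-3, 4, -15/2); (-9, 4, -39) → (-9, 4, -69/2)

image vertices: (-3, 4, -15/2), (-9, 4, -69/2)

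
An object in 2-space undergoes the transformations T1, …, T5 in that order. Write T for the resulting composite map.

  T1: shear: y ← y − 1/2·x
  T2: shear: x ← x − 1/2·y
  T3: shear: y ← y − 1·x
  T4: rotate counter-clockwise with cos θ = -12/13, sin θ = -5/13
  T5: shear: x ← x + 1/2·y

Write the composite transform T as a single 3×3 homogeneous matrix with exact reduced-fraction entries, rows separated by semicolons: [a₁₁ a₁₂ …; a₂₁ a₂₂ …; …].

T1 = [1 0 0; -1/2 1 0; 0 0 1]
T2·T1 = [5/4 -1/2 0; -1/2 1 0; 0 0 1]
T3·…·T1 = [5/4 -1/2 0; -7/4 3/2 0; 0 0 1]
T4·…·T1 = [-95/52 27/26 0; 59/52 -31/26 0; 0 0 1]
T5·…·T1 = [-131/104 23/52 0; 59/52 -31/26 0; 0 0 1]

T = [-131/104 23/52 0; 59/52 -31/26 0; 0 0 1]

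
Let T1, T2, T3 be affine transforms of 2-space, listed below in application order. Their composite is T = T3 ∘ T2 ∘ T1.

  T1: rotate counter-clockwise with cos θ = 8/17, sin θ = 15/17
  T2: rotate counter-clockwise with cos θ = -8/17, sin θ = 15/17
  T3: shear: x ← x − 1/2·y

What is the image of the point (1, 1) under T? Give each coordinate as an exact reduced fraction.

T1 rotate counter-clockwise with cos θ = 8/17, sin θ = 15/17: (1, 1) → (-7/17, 23/17)
T2 rotate counter-clockwise with cos θ = -8/17, sin θ = 15/17: (-7/17, 23/17) → (-1, -1)
T3 shear: x ← x − 1/2·y: (-1, -1) → (-1/2, -1)

T(p) = (-1/2, -1)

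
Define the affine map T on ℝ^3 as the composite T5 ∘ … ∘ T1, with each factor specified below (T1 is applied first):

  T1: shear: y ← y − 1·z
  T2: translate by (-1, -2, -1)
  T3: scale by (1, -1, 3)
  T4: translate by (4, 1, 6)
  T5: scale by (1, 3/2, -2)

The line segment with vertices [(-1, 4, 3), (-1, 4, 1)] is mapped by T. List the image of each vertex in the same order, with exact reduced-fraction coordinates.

image vertices: (2, 3, -24), (2, 0, -12)

T1 shear: y ← y − 1·z: (-1, 4, 3) → (-1, 1, 3); (-1, 4, 1) → (-1, 3, 1)
T2 translate by (-1, -2, -1): (-1, 1, 3) → (-2, -1, 2); (-1, 3, 1) → (-2, 1, 0)
T3 scale by (1, -1, 3): (-2, -1, 2) → (-2, 1, 6); (-2, 1, 0) → (-2, -1, 0)
T4 translate by (4, 1, 6): (-2, 1, 6) → (2, 2, 12); (-2, -1, 0) → (2, 0, 6)
T5 scale by (1, 3/2, -2): (2, 2, 12) → (2, 3, -24); (2, 0, 6) → (2, 0, -12)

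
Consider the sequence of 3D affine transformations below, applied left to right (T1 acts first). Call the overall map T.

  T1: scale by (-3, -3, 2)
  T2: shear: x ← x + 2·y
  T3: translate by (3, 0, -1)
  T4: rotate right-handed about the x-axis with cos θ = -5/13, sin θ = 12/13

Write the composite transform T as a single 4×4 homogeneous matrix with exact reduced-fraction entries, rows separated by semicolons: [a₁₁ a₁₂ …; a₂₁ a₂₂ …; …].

T = [-3 -6 0 3; 0 15/13 -24/13 12/13; 0 -36/13 -10/13 5/13; 0 0 0 1]

T1 = [-3 0 0 0; 0 -3 0 0; 0 0 2 0; 0 0 0 1]
T2·T1 = [-3 -6 0 0; 0 -3 0 0; 0 0 2 0; 0 0 0 1]
T3·…·T1 = [-3 -6 0 3; 0 -3 0 0; 0 0 2 -1; 0 0 0 1]
T4·…·T1 = [-3 -6 0 3; 0 15/13 -24/13 12/13; 0 -36/13 -10/13 5/13; 0 0 0 1]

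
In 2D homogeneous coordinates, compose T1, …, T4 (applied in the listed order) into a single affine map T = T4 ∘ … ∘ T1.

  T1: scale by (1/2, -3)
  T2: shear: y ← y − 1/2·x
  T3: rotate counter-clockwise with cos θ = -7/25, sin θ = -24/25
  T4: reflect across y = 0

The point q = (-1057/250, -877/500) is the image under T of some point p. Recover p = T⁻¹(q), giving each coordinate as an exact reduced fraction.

T1 = [1/2 0 0; 0 -3 0; 0 0 1]
T2·T1 = [1/2 0 0; -1/4 -3 0; 0 0 1]
T3·…·T1 = [-19/50 -72/25 0; -41/100 21/25 0; 0 0 1]
T4·…·T1 = [-19/50 -72/25 0; 41/100 -21/25 0; 0 0 1]
det M = 3/2; M⁻¹ = [-14/25 48/25 0; -41/150 -19/75 0; 0 0 1]
M⁻¹ · (-1057/250, -877/500)ᵀ = (-1, 8/5)ᵀ

p = (-1, 8/5)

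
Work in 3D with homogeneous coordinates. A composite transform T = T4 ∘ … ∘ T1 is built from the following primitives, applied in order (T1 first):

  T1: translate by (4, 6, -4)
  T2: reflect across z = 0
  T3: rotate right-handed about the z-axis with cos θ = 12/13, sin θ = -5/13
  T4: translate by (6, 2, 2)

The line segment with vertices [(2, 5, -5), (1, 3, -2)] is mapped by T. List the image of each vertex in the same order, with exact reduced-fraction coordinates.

image vertices: (205/13, 128/13, 11), (183/13, 109/13, 8)

T1 translate by (4, 6, -4): (2, 5, -5) → (6, 11, -9); (1, 3, -2) → (5, 9, -6)
T2 reflect across z = 0: (6, 11, -9) → (6, 11, 9); (5, 9, -6) → (5, 9, 6)
T3 rotate right-handed about the z-axis with cos θ = 12/13, sin θ = -5/13: (6, 11, 9) → (127/13, 102/13, 9); (5, 9, 6) → (105/13, 83/13, 6)
T4 translate by (6, 2, 2): (127/13, 102/13, 9) → (205/13, 128/13, 11); (105/13, 83/13, 6) → (183/13, 109/13, 8)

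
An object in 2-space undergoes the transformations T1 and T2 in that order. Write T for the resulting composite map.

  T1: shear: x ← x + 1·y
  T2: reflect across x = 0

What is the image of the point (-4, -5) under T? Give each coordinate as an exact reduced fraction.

T1 shear: x ← x + 1·y: (-4, -5) → (-9, -5)
T2 reflect across x = 0: (-9, -5) → (9, -5)

T(p) = (9, -5)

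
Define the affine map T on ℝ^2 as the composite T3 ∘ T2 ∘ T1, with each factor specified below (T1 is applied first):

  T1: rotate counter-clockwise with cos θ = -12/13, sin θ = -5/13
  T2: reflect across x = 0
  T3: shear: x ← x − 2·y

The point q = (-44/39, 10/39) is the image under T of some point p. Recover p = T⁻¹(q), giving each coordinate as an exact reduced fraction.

p = (-2/3, 0)

T1 = [-12/13 5/13 0; -5/13 -12/13 0; 0 0 1]
T2·T1 = [12/13 -5/13 0; -5/13 -12/13 0; 0 0 1]
T3·…·T1 = [22/13 19/13 0; -5/13 -12/13 0; 0 0 1]
det M = -1; M⁻¹ = [12/13 19/13 0; -5/13 -22/13 0; 0 0 1]
M⁻¹ · (-44/39, 10/39)ᵀ = (-2/3, 0)ᵀ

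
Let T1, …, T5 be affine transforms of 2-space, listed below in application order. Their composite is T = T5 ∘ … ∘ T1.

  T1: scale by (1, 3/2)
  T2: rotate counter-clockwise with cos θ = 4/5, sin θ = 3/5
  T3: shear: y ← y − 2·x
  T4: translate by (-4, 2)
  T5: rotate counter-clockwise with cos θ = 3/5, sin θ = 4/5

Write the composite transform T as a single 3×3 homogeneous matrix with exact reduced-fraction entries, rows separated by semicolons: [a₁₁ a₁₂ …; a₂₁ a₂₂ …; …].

T1 = [1 0 0; 0 3/2 0; 0 0 1]
T2·T1 = [4/5 -9/10 0; 3/5 6/5 0; 0 0 1]
T3·…·T1 = [4/5 -9/10 0; -1 3 0; 0 0 1]
T4·…·T1 = [4/5 -9/10 -4; -1 3 2; 0 0 1]
T5·…·T1 = [32/25 -147/50 -4; 1/25 27/25 -2; 0 0 1]

T = [32/25 -147/50 -4; 1/25 27/25 -2; 0 0 1]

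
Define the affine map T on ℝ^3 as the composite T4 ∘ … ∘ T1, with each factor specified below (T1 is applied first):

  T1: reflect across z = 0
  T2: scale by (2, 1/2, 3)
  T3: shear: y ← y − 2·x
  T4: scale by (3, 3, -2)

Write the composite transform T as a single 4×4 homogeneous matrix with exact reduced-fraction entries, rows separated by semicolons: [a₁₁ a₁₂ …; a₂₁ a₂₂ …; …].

T1 = [1 0 0 0; 0 1 0 0; 0 0 -1 0; 0 0 0 1]
T2·T1 = [2 0 0 0; 0 1/2 0 0; 0 0 -3 0; 0 0 0 1]
T3·…·T1 = [2 0 0 0; -4 1/2 0 0; 0 0 -3 0; 0 0 0 1]
T4·…·T1 = [6 0 0 0; -12 3/2 0 0; 0 0 6 0; 0 0 0 1]

T = [6 0 0 0; -12 3/2 0 0; 0 0 6 0; 0 0 0 1]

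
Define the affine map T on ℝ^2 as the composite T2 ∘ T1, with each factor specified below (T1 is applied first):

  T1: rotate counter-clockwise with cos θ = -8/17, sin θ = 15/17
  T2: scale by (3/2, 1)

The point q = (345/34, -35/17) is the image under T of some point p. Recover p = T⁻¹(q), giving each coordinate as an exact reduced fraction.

T1 = [-8/17 -15/17 0; 15/17 -8/17 0; 0 0 1]
T2·T1 = [-12/17 -45/34 0; 15/17 -8/17 0; 0 0 1]
det M = 3/2; M⁻¹ = [-16/51 15/17 0; -10/17 -8/17 0; 0 0 1]
M⁻¹ · (345/34, -35/17)ᵀ = (-5, -5)ᵀ

p = (-5, -5)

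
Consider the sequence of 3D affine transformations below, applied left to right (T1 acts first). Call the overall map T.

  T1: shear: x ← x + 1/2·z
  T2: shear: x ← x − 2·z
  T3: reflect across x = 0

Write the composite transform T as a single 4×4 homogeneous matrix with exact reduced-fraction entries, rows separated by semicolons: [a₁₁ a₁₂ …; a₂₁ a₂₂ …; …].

T = [-1 0 3/2 0; 0 1 0 0; 0 0 1 0; 0 0 0 1]

T1 = [1 0 1/2 0; 0 1 0 0; 0 0 1 0; 0 0 0 1]
T2·T1 = [1 0 -3/2 0; 0 1 0 0; 0 0 1 0; 0 0 0 1]
T3·…·T1 = [-1 0 3/2 0; 0 1 0 0; 0 0 1 0; 0 0 0 1]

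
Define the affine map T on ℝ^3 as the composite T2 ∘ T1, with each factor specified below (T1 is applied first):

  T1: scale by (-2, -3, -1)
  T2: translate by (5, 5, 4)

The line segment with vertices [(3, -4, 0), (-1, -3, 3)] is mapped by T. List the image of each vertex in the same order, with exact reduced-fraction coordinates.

T1 scale by (-2, -3, -1): (3, -4, 0) → (-6, 12, 0); (-1, -3, 3) → (2, 9, -3)
T2 translate by (5, 5, 4): (-6, 12, 0) → (-1, 17, 4); (2, 9, -3) → (7, 14, 1)

image vertices: (-1, 17, 4), (7, 14, 1)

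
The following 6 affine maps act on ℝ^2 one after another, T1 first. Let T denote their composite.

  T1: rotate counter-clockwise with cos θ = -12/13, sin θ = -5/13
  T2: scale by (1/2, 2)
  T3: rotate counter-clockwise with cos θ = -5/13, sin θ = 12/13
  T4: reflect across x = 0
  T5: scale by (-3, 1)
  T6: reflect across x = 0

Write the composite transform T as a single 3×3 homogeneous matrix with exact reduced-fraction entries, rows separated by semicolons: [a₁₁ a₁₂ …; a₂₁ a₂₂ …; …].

T = [-450/169 -1653/338 0; -22/169 150/169 0; 0 0 1]

T1 = [-12/13 5/13 0; -5/13 -12/13 0; 0 0 1]
T2·T1 = [-6/13 5/26 0; -10/13 -24/13 0; 0 0 1]
T3·…·T1 = [150/169 551/338 0; -22/169 150/169 0; 0 0 1]
T4·…·T1 = [-150/169 -551/338 0; -22/169 150/169 0; 0 0 1]
T5·…·T1 = [450/169 1653/338 0; -22/169 150/169 0; 0 0 1]
T6·…·T1 = [-450/169 -1653/338 0; -22/169 150/169 0; 0 0 1]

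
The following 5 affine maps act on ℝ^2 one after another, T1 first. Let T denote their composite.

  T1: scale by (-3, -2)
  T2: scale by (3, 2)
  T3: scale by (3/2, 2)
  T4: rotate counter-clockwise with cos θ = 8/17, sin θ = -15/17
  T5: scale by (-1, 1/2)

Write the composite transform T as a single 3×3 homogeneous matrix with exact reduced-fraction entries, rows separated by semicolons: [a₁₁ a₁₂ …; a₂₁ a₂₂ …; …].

T = [108/17 120/17 0; 405/68 -32/17 0; 0 0 1]

T1 = [-3 0 0; 0 -2 0; 0 0 1]
T2·T1 = [-9 0 0; 0 -4 0; 0 0 1]
T3·…·T1 = [-27/2 0 0; 0 -8 0; 0 0 1]
T4·…·T1 = [-108/17 -120/17 0; 405/34 -64/17 0; 0 0 1]
T5·…·T1 = [108/17 120/17 0; 405/68 -32/17 0; 0 0 1]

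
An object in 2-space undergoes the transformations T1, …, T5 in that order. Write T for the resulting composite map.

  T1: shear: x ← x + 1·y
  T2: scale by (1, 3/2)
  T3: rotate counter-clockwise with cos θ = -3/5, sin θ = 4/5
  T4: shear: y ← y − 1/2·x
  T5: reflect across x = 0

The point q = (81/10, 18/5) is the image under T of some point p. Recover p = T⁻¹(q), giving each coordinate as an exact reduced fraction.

p = (0, 9/2)

T1 = [1 1 0; 0 1 0; 0 0 1]
T2·T1 = [1 1 0; 0 3/2 0; 0 0 1]
T3·…·T1 = [-3/5 -9/5 0; 4/5 -1/10 0; 0 0 1]
T4·…·T1 = [-3/5 -9/5 0; 11/10 4/5 0; 0 0 1]
T5·…·T1 = [3/5 9/5 0; 11/10 4/5 0; 0 0 1]
det M = -3/2; M⁻¹ = [-8/15 6/5 0; 11/15 -2/5 0; 0 0 1]
M⁻¹ · (81/10, 18/5)ᵀ = (0, 9/2)ᵀ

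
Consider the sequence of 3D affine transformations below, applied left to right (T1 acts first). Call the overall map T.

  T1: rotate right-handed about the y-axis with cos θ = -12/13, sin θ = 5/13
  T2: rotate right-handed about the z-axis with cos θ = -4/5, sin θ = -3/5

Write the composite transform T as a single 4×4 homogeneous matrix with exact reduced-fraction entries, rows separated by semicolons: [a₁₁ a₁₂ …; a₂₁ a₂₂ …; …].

T = [48/65 3/5 -4/13 0; 36/65 -4/5 -3/13 0; -5/13 0 -12/13 0; 0 0 0 1]

T1 = [-12/13 0 5/13 0; 0 1 0 0; -5/13 0 -12/13 0; 0 0 0 1]
T2·T1 = [48/65 3/5 -4/13 0; 36/65 -4/5 -3/13 0; -5/13 0 -12/13 0; 0 0 0 1]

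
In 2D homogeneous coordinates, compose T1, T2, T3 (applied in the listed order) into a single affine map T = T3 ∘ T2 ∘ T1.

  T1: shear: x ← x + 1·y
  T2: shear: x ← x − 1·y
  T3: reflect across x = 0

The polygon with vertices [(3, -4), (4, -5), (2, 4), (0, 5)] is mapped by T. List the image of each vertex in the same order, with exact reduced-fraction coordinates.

T1 shear: x ← x + 1·y: (3, -4) → (-1, -4); (4, -5) → (-1, -5); (2, 4) → (6, 4); (0, 5) → (5, 5)
T2 shear: x ← x − 1·y: (-1, -4) → (3, -4); (-1, -5) → (4, -5); (6, 4) → (2, 4); (5, 5) → (0, 5)
T3 reflect across x = 0: (3, -4) → (-3, -4); (4, -5) → (-4, -5); (2, 4) → (-2, 4); (0, 5) → (0, 5)

image vertices: (-3, -4), (-4, -5), (-2, 4), (0, 5)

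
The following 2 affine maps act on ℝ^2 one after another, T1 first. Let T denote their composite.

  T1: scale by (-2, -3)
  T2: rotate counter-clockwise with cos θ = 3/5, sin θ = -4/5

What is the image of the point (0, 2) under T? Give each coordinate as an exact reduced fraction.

T1 scale by (-2, -3): (0, 2) → (0, -6)
T2 rotate counter-clockwise with cos θ = 3/5, sin θ = -4/5: (0, -6) → (-24/5, -18/5)

T(p) = (-24/5, -18/5)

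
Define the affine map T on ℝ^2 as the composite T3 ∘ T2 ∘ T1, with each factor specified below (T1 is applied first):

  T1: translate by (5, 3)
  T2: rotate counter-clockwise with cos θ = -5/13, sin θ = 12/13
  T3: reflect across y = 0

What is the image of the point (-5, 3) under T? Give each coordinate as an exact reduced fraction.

T(p) = (-72/13, 30/13)

T1 translate by (5, 3): (-5, 3) → (0, 6)
T2 rotate counter-clockwise with cos θ = -5/13, sin θ = 12/13: (0, 6) → (-72/13, -30/13)
T3 reflect across y = 0: (-72/13, -30/13) → (-72/13, 30/13)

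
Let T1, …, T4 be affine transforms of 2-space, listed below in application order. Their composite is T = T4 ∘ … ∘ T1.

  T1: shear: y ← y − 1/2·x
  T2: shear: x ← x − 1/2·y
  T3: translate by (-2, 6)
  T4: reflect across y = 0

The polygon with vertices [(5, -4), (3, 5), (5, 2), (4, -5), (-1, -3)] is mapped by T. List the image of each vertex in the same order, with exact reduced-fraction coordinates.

T1 shear: y ← y − 1/2·x: (5, -4) → (5, -13/2); (3, 5) → (3, 7/2); (5, 2) → (5, -1/2); (4, -5) → (4, -7); (-1, -3) → (-1, -5/2)
T2 shear: x ← x − 1/2·y: (5, -13/2) → (33/4, -13/2); (3, 7/2) → (5/4, 7/2); (5, -1/2) → (21/4, -1/2); (4, -7) → (15/2, -7); (-1, -5/2) → (1/4, -5/2)
T3 translate by (-2, 6): (33/4, -13/2) → (25/4, -1/2); (5/4, 7/2) → (-3/4, 19/2); (21/4, -1/2) → (13/4, 11/2); (15/2, -7) → (11/2, -1); (1/4, -5/2) → (-7/4, 7/2)
T4 reflect across y = 0: (25/4, -1/2) → (25/4, 1/2); (-3/4, 19/2) → (-3/4, -19/2); (13/4, 11/2) → (13/4, -11/2); (11/2, -1) → (11/2, 1); (-7/4, 7/2) → (-7/4, -7/2)

image vertices: (25/4, 1/2), (-3/4, -19/2), (13/4, -11/2), (11/2, 1), (-7/4, -7/2)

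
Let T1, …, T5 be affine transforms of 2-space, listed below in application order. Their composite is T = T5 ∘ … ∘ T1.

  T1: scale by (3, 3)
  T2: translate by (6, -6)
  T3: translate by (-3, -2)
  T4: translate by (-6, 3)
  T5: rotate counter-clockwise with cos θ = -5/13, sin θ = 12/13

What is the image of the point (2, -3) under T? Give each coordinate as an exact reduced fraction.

T(p) = (153/13, 106/13)

T1 scale by (3, 3): (2, -3) → (6, -9)
T2 translate by (6, -6): (6, -9) → (12, -15)
T3 translate by (-3, -2): (12, -15) → (9, -17)
T4 translate by (-6, 3): (9, -17) → (3, -14)
T5 rotate counter-clockwise with cos θ = -5/13, sin θ = 12/13: (3, -14) → (153/13, 106/13)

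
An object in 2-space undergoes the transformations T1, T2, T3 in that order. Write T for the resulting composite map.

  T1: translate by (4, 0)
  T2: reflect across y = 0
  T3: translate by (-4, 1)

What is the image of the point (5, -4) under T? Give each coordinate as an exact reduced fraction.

T1 translate by (4, 0): (5, -4) → (9, -4)
T2 reflect across y = 0: (9, -4) → (9, 4)
T3 translate by (-4, 1): (9, 4) → (5, 5)

T(p) = (5, 5)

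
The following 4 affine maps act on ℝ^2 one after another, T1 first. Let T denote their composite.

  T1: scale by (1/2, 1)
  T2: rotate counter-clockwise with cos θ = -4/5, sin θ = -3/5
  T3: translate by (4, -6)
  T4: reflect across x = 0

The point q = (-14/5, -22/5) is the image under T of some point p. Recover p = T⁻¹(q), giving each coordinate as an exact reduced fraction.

T1 = [1/2 0 0; 0 1 0; 0 0 1]
T2·T1 = [-2/5 3/5 0; -3/10 -4/5 0; 0 0 1]
T3·…·T1 = [-2/5 3/5 4; -3/10 -4/5 -6; 0 0 1]
T4·…·T1 = [2/5 -3/5 -4; -3/10 -4/5 -6; 0 0 1]
det M = -1/2; M⁻¹ = [8/5 -6/5 -4/5; -3/5 -4/5 -36/5; 0 0 1]
M⁻¹ · (-14/5, -22/5)ᵀ = (0, -2)ᵀ

p = (0, -2)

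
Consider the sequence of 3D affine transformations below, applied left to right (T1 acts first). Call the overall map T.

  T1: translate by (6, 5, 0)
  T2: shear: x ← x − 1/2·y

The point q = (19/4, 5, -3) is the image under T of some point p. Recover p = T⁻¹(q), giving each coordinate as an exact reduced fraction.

p = (5/4, 0, -3)

T1 = [1 0 0 6; 0 1 0 5; 0 0 1 0; 0 0 0 1]
T2·T1 = [1 -1/2 0 7/2; 0 1 0 5; 0 0 1 0; 0 0 0 1]
det M = 1; M⁻¹ = [1 1/2 0 -6; 0 1 0 -5; 0 0 1 0; 0 0 0 1]
M⁻¹ · (19/4, 5, -3)ᵀ = (5/4, 0, -3)ᵀ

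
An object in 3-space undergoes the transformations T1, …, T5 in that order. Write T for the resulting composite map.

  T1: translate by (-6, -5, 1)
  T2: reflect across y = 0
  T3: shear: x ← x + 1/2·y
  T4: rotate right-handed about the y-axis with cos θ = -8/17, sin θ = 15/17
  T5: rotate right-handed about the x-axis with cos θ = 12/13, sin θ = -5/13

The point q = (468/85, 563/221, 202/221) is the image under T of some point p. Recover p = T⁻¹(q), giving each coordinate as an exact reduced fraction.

p = (4/5, 3, 3)

T1 = [1 0 0 -6; 0 1 0 -5; 0 0 1 1; 0 0 0 1]
T2·T1 = [1 0 0 -6; 0 -1 0 5; 0 0 1 1; 0 0 0 1]
T3·…·T1 = [1 -1/2 0 -7/2; 0 -1 0 5; 0 0 1 1; 0 0 0 1]
T4·…·T1 = [-8/17 4/17 15/17 43/17; 0 -1 0 5; -15/17 15/34 -8/17 89/34; 0 0 0 1]
T5·…·T1 = [-8/17 4/17 15/17 43/17; -75/221 -333/442 -40/221 2485/442; -180/221 175/221 -96/221 109/221; 0 0 0 1]
det M = -1; M⁻¹ = [-8/17 -177/221 -275/442 6; 0 -12/13 5/13 5; 15/17 -40/221 -96/221 -1; 0 0 0 1]
M⁻¹ · (468/85, 563/221, 202/221)ᵀ = (4/5, 3, 3)ᵀ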